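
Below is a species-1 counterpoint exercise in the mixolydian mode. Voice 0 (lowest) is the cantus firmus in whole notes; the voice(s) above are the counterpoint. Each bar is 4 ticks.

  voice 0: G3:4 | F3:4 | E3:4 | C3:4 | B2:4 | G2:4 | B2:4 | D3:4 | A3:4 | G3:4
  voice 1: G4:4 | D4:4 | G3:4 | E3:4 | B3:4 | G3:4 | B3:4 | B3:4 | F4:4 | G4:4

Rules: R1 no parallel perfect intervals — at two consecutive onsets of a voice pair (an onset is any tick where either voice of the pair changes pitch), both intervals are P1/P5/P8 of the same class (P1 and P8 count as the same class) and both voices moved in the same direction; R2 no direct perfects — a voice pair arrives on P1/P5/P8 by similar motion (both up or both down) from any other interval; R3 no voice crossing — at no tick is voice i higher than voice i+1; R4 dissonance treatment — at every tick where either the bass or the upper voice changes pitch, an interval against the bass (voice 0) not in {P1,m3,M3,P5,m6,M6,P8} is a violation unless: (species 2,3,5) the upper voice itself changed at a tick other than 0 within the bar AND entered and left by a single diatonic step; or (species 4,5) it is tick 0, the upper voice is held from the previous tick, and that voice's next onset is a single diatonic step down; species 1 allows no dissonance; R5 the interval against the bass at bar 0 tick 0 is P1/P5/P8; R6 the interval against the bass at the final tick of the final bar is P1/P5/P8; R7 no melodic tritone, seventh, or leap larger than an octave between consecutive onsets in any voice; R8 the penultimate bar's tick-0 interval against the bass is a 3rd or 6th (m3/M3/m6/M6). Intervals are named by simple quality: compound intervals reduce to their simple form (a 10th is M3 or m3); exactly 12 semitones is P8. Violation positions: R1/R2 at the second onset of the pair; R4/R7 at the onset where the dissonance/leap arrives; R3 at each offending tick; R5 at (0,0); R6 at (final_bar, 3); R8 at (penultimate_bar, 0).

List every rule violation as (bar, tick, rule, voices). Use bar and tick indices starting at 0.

(5, 0, R1, (0, 1))
(6, 0, R1, (0, 1))
(8, 0, R7, (1,))

bar 0: v0=G3 v1=G4 downbeat P8
bar 1: v0=F3 v1=D4 downbeat M6
bar 2: v0=E3 v1=G3 downbeat m3
bar 3: v0=C3 v1=E3 downbeat M3
bar 4: v0=B2 v1=B3 downbeat P8
bar 5: v0=G2 v1=G3 downbeat P8
bar 6: v0=B2 v1=B3 downbeat P8
bar 7: v0=D3 v1=B3 downbeat M6
bar 8: v0=A3 v1=F4 downbeat m6
bar 9: v0=G3 v1=G4 downbeat P8
  -> R1 @ bar 5 tick 0 v(0, 1): B2/B3 P8 -> G2/G3 P8 similar
  -> R1 @ bar 6 tick 0 v(0, 1): G2/G3 P8 -> B2/B3 P8 similar
  -> R7 @ bar 8 tick 0 v(1,): B3->F4 leap 6st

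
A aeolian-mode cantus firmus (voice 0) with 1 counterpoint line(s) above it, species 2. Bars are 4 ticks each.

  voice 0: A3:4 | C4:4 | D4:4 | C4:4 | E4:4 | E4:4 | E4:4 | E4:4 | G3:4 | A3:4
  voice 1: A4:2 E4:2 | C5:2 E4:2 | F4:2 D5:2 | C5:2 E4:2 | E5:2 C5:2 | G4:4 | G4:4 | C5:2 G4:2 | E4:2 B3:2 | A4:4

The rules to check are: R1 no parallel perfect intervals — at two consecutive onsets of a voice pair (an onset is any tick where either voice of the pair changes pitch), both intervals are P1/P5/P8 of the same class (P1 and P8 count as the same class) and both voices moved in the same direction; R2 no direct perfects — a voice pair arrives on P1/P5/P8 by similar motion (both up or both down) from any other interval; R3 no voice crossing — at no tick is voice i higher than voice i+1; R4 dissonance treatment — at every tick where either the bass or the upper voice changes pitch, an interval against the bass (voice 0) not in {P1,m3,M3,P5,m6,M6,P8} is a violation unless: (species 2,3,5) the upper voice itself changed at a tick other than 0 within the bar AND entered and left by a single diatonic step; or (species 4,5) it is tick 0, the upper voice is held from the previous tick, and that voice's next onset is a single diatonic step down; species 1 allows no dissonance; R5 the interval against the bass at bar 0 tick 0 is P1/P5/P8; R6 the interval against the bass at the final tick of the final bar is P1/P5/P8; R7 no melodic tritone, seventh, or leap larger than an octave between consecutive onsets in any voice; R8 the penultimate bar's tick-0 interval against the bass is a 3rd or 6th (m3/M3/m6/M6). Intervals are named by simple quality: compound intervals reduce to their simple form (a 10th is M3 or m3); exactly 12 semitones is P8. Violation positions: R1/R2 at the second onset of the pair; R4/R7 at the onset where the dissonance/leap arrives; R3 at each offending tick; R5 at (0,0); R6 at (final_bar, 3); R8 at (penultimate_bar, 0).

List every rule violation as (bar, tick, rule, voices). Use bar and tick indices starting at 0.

bar 0: v0=A3 v1=A4 downbeat P8
bar 1: v0=C4 v1=C5 downbeat P8
bar 2: v0=D4 v1=F4 downbeat m3
bar 3: v0=C4 v1=C5 downbeat P8
bar 4: v0=E4 v1=E5 downbeat P8
bar 5: v0=E4 v1=G4 downbeat m3
bar 6: v0=E4 v1=G4 downbeat m3
bar 7: v0=E4 v1=C5 downbeat m6
bar 8: v0=G3 v1=E4 downbeat M6
bar 9: v0=A3 v1=A4 downbeat P8
  -> R2 @ bar 1 tick 0 v(0, 1): A3/E4 P5 -> C4/C5 P8 similar
  -> R1 @ bar 3 tick 0 v(0, 1): D4/D5 P8 -> C4/C5 P8 similar
  -> R2 @ bar 4 tick 0 v(0, 1): C4/E4 M3 -> E4/E5 P8 similar
  -> R2 @ bar 9 tick 0 v(0, 1): G3/B3 M3 -> A3/A4 P8 similar
  -> R7 @ bar 9 tick 0 v(1,): B3->A4 leap 10st

(1, 0, R2, (0, 1))
(3, 0, R1, (0, 1))
(4, 0, R2, (0, 1))
(9, 0, R2, (0, 1))
(9, 0, R7, (1,))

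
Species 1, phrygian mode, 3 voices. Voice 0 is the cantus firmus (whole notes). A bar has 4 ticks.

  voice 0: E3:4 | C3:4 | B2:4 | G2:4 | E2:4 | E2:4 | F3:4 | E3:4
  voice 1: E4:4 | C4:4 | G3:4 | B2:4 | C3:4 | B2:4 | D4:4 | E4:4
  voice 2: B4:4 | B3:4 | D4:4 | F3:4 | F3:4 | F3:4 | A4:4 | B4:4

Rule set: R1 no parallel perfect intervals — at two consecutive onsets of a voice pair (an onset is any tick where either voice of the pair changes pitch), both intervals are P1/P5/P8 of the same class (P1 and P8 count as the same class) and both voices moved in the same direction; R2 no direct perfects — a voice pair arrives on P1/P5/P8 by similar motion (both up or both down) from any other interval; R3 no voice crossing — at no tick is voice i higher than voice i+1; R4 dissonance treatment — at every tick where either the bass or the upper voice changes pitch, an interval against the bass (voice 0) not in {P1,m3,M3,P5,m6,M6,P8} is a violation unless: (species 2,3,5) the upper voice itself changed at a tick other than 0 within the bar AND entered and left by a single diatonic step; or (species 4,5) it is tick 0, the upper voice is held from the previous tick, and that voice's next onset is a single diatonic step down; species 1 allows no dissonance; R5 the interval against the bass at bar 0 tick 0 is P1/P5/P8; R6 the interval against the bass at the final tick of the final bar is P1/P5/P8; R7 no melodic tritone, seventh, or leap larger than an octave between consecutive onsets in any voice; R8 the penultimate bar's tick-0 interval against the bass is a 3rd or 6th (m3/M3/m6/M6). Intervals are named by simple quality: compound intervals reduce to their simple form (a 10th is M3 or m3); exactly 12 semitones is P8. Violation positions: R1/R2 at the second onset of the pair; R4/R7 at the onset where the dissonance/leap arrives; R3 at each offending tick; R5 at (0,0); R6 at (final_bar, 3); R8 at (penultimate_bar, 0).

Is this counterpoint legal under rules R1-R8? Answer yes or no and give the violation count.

No (13 violations)

bar 0: v0=E3 v1=E4 v2=B4 (P5)
bar 1: v0=C3 v1=C4 v2=B3 (M7)
bar 2: v0=B2 v1=G3 v2=D4 (m3)
bar 3: v0=G2 v1=B2 v2=F3 (m7)
bar 4: v0=E2 v1=C3 v2=F3 (m2)
bar 5: v0=E2 v1=B2 v2=F3 (m2)
bar 6: v0=F3 v1=D4 v2=A4 (M3)
bar 7: v0=E3 v1=E4 v2=B4 (P5)
  R1 @ bar1.0: E3/E4 P8 -> C3/C4 P8 similar
  R3 @ bar1.0: C4 above B3
  R4 @ bar1.0: C3/B3 M7 untreated
  R3 @ bar1.1: C4 above B3
  R3 @ bar1.2: C4 above B3
  R3 @ bar1.3: C4 above B3
  R4 @ bar3.0: G2/F3 m7 untreated
  R4 @ bar4.0: E2/F3 m2 untreated
  R2 @ bar6.0: B2/F3 TT -> D4/A4 P5 similar
  R7 @ bar6.0: E2->F3 leap 13st
  R7 @ bar6.0: B2->D4 leap 15st
  R7 @ bar6.0: F3->A4 leap 16st
  R1 @ bar7.0: D4/A4 P5 -> E4/B4 P5 similar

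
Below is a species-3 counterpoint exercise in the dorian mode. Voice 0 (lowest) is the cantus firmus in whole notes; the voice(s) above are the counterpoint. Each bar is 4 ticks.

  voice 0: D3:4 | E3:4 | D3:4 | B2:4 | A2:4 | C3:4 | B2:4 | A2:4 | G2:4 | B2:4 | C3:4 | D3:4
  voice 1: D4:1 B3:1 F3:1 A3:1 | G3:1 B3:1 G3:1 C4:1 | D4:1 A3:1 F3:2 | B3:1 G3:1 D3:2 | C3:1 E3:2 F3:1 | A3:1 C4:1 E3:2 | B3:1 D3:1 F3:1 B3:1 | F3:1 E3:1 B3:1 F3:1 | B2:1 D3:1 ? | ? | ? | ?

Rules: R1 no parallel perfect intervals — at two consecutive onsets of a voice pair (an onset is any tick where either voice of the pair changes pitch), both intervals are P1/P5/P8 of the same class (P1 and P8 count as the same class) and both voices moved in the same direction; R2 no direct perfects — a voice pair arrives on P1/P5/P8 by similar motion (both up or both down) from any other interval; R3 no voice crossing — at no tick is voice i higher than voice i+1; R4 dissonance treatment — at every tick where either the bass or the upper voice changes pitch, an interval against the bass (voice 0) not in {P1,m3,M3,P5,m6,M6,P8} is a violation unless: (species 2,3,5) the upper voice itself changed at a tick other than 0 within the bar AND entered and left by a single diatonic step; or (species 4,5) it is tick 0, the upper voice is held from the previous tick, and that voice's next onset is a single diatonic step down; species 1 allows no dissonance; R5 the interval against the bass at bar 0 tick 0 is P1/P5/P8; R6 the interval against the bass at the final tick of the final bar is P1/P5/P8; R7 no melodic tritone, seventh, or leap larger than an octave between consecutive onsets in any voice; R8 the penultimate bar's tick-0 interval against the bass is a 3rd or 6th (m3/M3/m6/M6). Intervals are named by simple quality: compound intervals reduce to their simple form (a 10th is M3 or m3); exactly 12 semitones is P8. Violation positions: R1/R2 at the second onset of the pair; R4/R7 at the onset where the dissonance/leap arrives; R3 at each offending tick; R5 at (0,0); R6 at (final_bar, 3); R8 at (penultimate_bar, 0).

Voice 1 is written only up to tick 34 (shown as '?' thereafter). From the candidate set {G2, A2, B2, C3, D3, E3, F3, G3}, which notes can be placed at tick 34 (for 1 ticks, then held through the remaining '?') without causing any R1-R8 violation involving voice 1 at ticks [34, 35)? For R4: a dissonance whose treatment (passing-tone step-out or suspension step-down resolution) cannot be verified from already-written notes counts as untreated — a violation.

{B2, D3, E3, G2, G3}

G2: legal
A2: violates R4
B2: legal
C3: violates R4
D3: legal
E3: legal
F3: violates R4
G3: legal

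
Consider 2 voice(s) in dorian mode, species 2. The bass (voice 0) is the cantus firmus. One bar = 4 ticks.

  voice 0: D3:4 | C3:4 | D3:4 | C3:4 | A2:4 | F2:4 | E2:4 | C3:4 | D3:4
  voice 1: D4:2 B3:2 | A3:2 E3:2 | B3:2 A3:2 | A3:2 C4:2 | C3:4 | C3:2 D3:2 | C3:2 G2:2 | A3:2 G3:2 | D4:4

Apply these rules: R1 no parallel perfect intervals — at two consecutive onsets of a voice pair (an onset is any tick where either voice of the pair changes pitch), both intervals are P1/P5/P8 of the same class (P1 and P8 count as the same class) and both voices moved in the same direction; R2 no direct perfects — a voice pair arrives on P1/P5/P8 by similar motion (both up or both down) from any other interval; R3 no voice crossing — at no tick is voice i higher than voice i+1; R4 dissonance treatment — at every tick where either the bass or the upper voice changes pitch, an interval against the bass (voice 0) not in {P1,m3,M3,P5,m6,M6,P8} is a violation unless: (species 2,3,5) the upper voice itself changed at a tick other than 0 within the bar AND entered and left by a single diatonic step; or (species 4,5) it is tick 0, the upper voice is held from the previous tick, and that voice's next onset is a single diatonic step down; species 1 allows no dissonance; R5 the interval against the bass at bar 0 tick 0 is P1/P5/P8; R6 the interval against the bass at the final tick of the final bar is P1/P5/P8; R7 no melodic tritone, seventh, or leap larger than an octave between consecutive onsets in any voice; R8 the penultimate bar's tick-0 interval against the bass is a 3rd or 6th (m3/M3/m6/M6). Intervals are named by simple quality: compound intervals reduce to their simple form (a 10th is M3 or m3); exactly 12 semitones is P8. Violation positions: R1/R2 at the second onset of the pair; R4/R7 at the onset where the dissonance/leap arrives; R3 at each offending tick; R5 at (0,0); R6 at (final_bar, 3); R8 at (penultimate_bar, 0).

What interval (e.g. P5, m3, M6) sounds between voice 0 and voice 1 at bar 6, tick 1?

voice 0=E2 voice 1=C3 -> m6

m6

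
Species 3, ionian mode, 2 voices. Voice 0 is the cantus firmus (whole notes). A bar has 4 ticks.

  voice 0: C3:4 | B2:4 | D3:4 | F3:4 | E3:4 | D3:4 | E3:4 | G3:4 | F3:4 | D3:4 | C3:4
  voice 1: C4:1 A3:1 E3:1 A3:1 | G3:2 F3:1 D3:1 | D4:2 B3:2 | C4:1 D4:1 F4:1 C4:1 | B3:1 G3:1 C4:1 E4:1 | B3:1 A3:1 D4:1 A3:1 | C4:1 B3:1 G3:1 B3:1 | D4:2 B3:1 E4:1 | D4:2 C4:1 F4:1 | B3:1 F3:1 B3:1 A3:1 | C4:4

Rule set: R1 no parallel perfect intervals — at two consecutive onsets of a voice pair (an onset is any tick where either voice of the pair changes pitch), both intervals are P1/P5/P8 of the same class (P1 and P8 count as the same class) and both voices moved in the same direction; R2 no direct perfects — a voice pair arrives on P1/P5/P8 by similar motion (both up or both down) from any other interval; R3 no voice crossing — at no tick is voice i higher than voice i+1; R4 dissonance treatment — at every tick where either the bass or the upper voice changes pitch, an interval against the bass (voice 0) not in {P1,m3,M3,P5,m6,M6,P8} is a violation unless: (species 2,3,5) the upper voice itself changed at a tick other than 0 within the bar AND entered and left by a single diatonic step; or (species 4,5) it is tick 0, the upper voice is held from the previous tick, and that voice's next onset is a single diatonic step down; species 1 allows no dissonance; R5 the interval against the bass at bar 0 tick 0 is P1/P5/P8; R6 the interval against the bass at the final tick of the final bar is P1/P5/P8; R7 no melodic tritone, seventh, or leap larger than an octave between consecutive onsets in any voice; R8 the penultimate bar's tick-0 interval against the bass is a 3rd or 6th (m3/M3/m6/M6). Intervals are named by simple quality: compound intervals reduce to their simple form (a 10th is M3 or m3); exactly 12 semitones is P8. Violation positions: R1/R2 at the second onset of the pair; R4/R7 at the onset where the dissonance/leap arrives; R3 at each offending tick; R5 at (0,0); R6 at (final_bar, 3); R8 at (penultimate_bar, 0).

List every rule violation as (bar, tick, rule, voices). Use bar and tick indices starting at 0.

(1, 2, R4, (0, 1))
(2, 0, R2, (0, 1))
(3, 0, R2, (0, 1))
(4, 0, R1, (0, 1))
(7, 0, R1, (0, 1))
(9, 0, R7, (1,))
(9, 1, R7, (1,))
(9, 2, R7, (1,))

bar 0: v0=C3 v1=C4 downbeat P8
bar 1: v0=B2 v1=G3 downbeat m6
bar 2: v0=D3 v1=D4 downbeat P8
bar 3: v0=F3 v1=C4 downbeat P5
bar 4: v0=E3 v1=B3 downbeat P5
bar 5: v0=D3 v1=B3 downbeat M6
bar 6: v0=E3 v1=C4 downbeat m6
bar 7: v0=G3 v1=D4 downbeat P5
bar 8: v0=F3 v1=D4 downbeat M6
bar 9: v0=D3 v1=B3 downbeat M6
bar 10: v0=C3 v1=C4 downbeat P8
  -> R4 @ bar 1 tick 2 v(0, 1): B2/F3 TT untreated
  -> R2 @ bar 2 tick 0 v(0, 1): B2/D3 m3 -> D3/D4 P8 similar
  -> R2 @ bar 3 tick 0 v(0, 1): D3/B3 M6 -> F3/C4 P5 similar
  -> R1 @ bar 4 tick 0 v(0, 1): F3/C4 P5 -> E3/B3 P5 similar
  -> R1 @ bar 7 tick 0 v(0, 1): E3/B3 P5 -> G3/D4 P5 similar
  -> R7 @ bar 9 tick 0 v(1,): F4->B3 leap 6st
  -> R7 @ bar 9 tick 1 v(1,): B3->F3 leap 6st
  -> R7 @ bar 9 tick 2 v(1,): F3->B3 leap 6st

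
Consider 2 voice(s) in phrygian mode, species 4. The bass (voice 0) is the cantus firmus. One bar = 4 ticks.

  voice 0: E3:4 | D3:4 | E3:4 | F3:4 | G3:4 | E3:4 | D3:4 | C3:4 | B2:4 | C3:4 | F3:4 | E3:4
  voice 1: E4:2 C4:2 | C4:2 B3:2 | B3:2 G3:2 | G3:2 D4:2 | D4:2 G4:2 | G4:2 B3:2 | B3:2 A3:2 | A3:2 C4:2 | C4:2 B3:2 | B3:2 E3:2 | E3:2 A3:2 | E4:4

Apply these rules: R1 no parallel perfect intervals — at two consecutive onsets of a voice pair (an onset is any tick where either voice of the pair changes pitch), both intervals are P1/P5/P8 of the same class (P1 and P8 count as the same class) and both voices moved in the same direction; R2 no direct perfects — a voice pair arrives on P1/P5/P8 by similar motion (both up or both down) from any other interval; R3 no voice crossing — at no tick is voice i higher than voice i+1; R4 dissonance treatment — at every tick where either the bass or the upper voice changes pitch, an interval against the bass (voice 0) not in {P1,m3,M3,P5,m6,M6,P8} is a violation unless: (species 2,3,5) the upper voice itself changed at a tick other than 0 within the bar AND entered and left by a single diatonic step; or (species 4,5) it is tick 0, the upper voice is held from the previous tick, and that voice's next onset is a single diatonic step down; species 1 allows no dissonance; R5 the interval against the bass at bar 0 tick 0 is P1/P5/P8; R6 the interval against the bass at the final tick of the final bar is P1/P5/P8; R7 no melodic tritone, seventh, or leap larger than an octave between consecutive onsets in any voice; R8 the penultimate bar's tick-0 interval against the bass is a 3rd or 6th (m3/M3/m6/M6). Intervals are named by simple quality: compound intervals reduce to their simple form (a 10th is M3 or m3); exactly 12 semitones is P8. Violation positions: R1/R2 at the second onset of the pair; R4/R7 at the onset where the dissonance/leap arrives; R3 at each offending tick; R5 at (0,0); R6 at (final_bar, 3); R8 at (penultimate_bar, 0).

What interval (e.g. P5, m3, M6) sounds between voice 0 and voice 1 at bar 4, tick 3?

voice 0=G3 voice 1=G4 -> P8

P8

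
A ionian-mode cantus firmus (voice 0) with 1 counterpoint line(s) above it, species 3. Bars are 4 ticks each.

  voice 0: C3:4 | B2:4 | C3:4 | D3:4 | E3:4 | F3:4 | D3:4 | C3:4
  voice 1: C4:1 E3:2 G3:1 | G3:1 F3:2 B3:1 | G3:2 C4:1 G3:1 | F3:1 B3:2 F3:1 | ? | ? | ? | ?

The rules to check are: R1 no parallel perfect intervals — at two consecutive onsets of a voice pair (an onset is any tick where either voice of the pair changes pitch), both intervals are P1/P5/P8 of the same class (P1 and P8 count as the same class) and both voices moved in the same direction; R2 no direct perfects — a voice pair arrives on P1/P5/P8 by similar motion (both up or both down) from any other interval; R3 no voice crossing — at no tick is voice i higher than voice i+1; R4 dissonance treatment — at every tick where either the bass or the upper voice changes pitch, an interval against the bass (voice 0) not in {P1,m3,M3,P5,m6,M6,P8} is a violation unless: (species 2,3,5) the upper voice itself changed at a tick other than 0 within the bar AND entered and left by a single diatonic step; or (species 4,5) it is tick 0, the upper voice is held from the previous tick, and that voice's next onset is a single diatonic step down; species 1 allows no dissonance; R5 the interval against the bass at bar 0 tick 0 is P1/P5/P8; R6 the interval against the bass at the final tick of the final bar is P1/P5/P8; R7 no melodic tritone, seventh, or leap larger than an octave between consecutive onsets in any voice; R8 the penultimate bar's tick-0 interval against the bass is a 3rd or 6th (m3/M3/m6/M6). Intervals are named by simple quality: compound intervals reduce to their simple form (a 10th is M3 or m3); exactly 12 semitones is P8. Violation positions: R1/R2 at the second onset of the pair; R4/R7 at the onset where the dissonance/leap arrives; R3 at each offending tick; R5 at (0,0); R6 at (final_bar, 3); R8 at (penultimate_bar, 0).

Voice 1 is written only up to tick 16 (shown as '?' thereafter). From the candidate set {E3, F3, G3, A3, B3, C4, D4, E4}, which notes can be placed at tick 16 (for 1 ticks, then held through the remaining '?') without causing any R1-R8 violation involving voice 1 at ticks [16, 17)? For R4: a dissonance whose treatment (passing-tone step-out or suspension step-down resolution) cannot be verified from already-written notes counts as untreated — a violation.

{C4, E3, G3}

E3: legal
F3: violates R4
G3: legal
A3: violates R4
B3: violates R2,R7
C4: legal
D4: violates R4
E4: violates R2,R7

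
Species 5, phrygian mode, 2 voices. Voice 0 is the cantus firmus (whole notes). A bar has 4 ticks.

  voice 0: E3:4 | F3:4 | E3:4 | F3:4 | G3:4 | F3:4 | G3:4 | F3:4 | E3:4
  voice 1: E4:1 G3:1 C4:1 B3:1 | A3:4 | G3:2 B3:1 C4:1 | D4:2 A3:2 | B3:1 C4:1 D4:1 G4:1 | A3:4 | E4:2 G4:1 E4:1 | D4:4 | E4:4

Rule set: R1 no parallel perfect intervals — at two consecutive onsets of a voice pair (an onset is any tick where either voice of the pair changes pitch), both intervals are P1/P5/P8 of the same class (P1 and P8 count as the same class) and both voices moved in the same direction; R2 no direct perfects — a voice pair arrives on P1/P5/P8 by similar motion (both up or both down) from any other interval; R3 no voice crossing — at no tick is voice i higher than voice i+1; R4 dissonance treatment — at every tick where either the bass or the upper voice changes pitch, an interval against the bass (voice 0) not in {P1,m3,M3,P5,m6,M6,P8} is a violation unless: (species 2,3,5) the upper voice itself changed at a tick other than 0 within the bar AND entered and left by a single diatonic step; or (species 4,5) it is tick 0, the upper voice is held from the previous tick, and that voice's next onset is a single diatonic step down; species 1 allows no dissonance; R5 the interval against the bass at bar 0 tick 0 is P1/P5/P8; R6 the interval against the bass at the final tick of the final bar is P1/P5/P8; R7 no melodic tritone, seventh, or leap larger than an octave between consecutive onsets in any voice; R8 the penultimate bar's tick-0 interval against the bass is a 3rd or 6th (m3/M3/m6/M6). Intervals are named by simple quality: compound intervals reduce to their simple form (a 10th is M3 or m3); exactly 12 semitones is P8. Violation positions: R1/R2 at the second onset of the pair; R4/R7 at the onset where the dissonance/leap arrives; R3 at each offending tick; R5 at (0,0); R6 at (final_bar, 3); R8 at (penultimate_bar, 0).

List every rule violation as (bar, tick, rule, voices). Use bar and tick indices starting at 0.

bar 0: v0=E3 v1=E4 downbeat P8
bar 1: v0=F3 v1=A3 downbeat M3
bar 2: v0=E3 v1=G3 downbeat m3
bar 3: v0=F3 v1=D4 downbeat M6
bar 4: v0=G3 v1=B3 downbeat M3
bar 5: v0=F3 v1=A3 downbeat M3
bar 6: v0=G3 v1=E4 downbeat M6
bar 7: v0=F3 v1=D4 downbeat M6
bar 8: v0=E3 v1=E4 downbeat P8
  -> R7 @ bar 5 tick 0 v(1,): G4->A3 leap 10st

(5, 0, R7, (1,))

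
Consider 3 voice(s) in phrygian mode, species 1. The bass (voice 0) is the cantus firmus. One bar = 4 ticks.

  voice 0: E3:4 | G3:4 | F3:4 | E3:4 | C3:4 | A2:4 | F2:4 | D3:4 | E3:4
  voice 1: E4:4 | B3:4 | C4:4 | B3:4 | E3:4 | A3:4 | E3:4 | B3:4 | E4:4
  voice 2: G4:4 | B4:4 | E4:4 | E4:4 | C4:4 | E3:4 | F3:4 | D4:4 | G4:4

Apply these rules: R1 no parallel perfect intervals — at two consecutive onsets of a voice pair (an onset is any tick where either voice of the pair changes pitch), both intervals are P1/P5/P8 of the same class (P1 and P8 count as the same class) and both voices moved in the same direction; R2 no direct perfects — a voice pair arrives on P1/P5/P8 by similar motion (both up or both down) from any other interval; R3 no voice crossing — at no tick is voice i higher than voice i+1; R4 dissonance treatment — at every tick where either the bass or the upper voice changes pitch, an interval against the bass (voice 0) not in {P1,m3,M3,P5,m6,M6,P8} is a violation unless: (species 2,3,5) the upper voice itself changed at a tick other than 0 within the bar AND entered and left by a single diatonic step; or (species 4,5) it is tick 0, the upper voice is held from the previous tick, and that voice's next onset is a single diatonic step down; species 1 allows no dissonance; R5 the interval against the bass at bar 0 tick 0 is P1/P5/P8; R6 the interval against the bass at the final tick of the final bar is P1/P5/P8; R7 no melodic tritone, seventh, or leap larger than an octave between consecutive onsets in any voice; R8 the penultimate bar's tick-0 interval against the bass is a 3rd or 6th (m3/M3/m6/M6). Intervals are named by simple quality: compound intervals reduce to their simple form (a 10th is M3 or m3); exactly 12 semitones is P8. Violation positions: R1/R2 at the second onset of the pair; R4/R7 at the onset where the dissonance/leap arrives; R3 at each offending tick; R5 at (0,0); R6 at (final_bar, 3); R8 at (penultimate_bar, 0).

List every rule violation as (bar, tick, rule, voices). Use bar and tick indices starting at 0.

(0, 0, R5, (0, 2))
(2, 0, R4, (0, 2))
(3, 0, R1, (0, 1))
(4, 0, R1, (0, 2))
(5, 0, R2, (0, 2))
(5, 0, R3, (1, 2))
(5, 1, R3, (1, 2))
(5, 2, R3, (1, 2))
(5, 3, R3, (1, 2))
(6, 0, R4, (0, 1))
(7, 0, R1, (0, 2))
(7, 0, R8, (0, 2))
(8, 0, R2, (0, 1))
(8, 3, R6, (0, 2))

bar 0: v0=E3 v1=E4 v2=G4 downbeat m3
bar 1: v0=G3 v1=B3 v2=B4 downbeat M3
bar 2: v0=F3 v1=C4 v2=E4 downbeat M7
bar 3: v0=E3 v1=B3 v2=E4 downbeat P8
bar 4: v0=C3 v1=E3 v2=C4 downbeat P8
bar 5: v0=A2 v1=A3 v2=E3 downbeat P5
bar 6: v0=F2 v1=E3 v2=F3 downbeat P8
bar 7: v0=D3 v1=B3 v2=D4 downbeat P8
bar 8: v0=E3 v1=E4 v2=G4 downbeat m3
  -> R5 @ bar 0 tick 0 v(0, 2): opens on m3
  -> R4 @ bar 2 tick 0 v(0, 2): F3/E4 M7 untreated
  -> R1 @ bar 3 tick 0 v(0, 1): F3/C4 P5 -> E3/B3 P5 similar
  -> R1 @ bar 4 tick 0 v(0, 2): E3/E4 P8 -> C3/C4 P8 similar
  -> R2 @ bar 5 tick 0 v(0, 2): C3/C4 P8 -> A2/E3 P5 similar
  -> R3 @ bar 5 tick 0 v(1, 2): A3 above E3
  -> R3 @ bar 5 tick 1 v(1, 2): A3 above E3
  -> R3 @ bar 5 tick 2 v(1, 2): A3 above E3
  -> R3 @ bar 5 tick 3 v(1, 2): A3 above E3
  -> R4 @ bar 6 tick 0 v(0, 1): F2/E3 M7 untreated
  -> R1 @ bar 7 tick 0 v(0, 2): F2/F3 P8 -> D3/D4 P8 similar
  -> R8 @ bar 7 tick 0 v(0, 2): penult P8 not 3rd/6th
  -> R2 @ bar 8 tick 0 v(0, 1): D3/B3 M6 -> E3/E4 P8 similar
  -> R6 @ bar 8 tick 3 v(0, 2): closes on m3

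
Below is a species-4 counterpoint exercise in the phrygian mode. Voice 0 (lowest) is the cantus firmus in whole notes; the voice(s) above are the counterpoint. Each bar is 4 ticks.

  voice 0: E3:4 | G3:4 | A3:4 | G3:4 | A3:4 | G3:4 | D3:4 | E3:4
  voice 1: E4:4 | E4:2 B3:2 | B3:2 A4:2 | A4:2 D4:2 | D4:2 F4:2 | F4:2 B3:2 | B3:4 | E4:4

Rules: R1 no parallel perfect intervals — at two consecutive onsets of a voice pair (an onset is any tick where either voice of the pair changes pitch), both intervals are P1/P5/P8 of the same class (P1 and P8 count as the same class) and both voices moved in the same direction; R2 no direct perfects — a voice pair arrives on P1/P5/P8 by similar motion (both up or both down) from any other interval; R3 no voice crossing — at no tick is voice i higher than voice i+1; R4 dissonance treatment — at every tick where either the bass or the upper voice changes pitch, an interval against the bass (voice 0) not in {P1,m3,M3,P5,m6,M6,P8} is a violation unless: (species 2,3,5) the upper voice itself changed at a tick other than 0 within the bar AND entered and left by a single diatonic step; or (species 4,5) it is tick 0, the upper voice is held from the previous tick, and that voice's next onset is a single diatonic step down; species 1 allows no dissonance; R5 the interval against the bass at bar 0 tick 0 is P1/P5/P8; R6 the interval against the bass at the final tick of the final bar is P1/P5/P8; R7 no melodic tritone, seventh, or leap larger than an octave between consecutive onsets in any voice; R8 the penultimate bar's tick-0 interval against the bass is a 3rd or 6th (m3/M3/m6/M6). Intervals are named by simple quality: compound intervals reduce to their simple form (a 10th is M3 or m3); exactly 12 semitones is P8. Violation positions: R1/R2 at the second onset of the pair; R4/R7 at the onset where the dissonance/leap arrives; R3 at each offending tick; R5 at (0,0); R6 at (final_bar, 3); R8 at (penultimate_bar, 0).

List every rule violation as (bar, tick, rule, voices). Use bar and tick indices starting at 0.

(2, 0, R4, (0, 1))
(2, 2, R7, (1,))
(3, 0, R4, (0, 1))
(4, 0, R4, (0, 1))
(5, 0, R4, (0, 1))
(5, 2, R7, (1,))
(7, 0, R2, (0, 1))

bar 0: v0=E3 v1=E4 downbeat P8
bar 1: v0=G3 v1=E4 downbeat M6
bar 2: v0=A3 v1=B3 downbeat M2
bar 3: v0=G3 v1=A4 downbeat M2
bar 4: v0=A3 v1=D4 downbeat P4
bar 5: v0=G3 v1=F4 downbeat m7
bar 6: v0=D3 v1=B3 downbeat M6
bar 7: v0=E3 v1=E4 downbeat P8
  -> R4 @ bar 2 tick 0 v(0, 1): A3/B3 M2 untreated
  -> R7 @ bar 2 tick 2 v(1,): B3->A4 leap 10st
  -> R4 @ bar 3 tick 0 v(0, 1): G3/A4 M2 untreated
  -> R4 @ bar 4 tick 0 v(0, 1): A3/D4 P4 untreated
  -> R4 @ bar 5 tick 0 v(0, 1): G3/F4 m7 untreated
  -> R7 @ bar 5 tick 2 v(1,): F4->B3 leap 6st
  -> R2 @ bar 7 tick 0 v(0, 1): D3/B3 M6 -> E3/E4 P8 similar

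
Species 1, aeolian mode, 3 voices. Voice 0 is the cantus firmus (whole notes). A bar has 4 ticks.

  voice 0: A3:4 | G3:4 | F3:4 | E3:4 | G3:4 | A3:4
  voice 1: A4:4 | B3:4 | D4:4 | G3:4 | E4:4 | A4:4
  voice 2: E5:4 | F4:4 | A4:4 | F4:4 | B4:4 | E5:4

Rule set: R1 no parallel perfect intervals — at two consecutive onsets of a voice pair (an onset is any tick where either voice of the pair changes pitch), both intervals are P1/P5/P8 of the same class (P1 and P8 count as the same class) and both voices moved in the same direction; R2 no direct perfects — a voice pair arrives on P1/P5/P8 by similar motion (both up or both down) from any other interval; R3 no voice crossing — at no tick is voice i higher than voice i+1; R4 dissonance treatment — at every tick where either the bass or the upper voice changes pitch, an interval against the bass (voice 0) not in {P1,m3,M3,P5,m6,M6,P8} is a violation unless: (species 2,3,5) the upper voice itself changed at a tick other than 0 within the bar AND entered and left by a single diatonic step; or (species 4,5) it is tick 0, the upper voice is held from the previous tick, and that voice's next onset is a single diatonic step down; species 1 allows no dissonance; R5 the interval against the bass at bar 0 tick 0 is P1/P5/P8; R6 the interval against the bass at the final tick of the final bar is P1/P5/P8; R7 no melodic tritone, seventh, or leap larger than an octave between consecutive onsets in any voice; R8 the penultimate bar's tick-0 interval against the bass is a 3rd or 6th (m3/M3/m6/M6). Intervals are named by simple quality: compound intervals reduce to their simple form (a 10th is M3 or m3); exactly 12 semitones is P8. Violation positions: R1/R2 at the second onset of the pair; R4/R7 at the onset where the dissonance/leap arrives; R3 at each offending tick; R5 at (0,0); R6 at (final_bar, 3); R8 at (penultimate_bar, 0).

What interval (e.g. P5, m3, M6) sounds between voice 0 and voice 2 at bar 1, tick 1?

voice 0=G3 voice 2=F4 -> m7

m7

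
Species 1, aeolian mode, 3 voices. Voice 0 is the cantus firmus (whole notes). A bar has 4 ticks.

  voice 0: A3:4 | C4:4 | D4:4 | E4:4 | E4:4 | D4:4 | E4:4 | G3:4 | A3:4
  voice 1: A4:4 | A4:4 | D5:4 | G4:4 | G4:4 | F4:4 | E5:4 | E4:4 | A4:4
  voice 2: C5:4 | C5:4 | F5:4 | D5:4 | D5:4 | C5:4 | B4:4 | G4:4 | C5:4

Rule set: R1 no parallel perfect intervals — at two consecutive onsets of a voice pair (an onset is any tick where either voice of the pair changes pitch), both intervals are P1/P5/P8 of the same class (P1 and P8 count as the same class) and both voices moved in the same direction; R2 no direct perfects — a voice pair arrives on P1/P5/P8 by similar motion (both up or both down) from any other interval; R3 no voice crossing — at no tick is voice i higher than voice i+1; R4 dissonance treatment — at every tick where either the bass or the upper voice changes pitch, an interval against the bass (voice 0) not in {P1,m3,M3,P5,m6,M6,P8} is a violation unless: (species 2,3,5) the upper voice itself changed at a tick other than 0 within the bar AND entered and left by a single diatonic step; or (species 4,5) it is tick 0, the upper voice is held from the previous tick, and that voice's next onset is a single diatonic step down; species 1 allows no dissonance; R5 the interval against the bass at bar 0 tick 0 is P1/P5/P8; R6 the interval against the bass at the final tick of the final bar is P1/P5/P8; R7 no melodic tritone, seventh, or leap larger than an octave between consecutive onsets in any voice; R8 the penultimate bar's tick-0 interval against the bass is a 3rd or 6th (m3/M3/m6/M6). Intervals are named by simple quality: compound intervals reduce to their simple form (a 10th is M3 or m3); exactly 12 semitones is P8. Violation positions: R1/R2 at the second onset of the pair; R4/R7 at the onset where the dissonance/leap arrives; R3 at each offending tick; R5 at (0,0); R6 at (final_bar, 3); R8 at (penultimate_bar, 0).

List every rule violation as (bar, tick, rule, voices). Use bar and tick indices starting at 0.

bar 0: v0=A3 v1=A4 v2=C5 downbeat m3
bar 1: v0=C4 v1=A4 v2=C5 downbeat P8
bar 2: v0=D4 v1=D5 v2=F5 downbeat m3
bar 3: v0=E4 v1=G4 v2=D5 downbeat m7
bar 4: v0=E4 v1=G4 v2=D5 downbeat m7
bar 5: v0=D4 v1=F4 v2=C5 downbeat m7
bar 6: v0=E4 v1=E5 v2=B4 downbeat P5
bar 7: v0=G3 v1=E4 v2=G4 downbeat P8
bar 8: v0=A3 v1=A4 v2=C5 downbeat m3
  -> R5 @ bar 0 tick 0 v(0, 2): opens on m3
  -> R2 @ bar 2 tick 0 v(0, 1): C4/A4 M6 -> D4/D5 P8 similar
  -> R2 @ bar 3 tick 0 v(1, 2): D5/F5 m3 -> G4/D5 P5 similar
  -> R4 @ bar 3 tick 0 v(0, 2): E4/D5 m7 untreated
  -> R1 @ bar 5 tick 0 v(1, 2): G4/D5 P5 -> F4/C5 P5 similar
  -> R4 @ bar 5 tick 0 v(0, 2): D4/C5 m7 untreated
  -> R2 @ bar 6 tick 0 v(0, 1): D4/F4 m3 -> E4/E5 P8 similar
  -> R3 @ bar 6 tick 0 v(1, 2): E5 above B4
  -> R7 @ bar 6 tick 0 v(1,): F4->E5 leap 11st
  -> R3 @ bar 6 tick 1 v(1, 2): E5 above B4
  -> R3 @ bar 6 tick 2 v(1, 2): E5 above B4
  -> R3 @ bar 6 tick 3 v(1, 2): E5 above B4
  -> R2 @ bar 7 tick 0 v(0, 2): E4/B4 P5 -> G3/G4 P8 similar
  -> R8 @ bar 7 tick 0 v(0, 2): penult P8 not 3rd/6th
  -> R2 @ bar 8 tick 0 v(0, 1): G3/E4 M6 -> A3/A4 P8 similar
  -> R6 @ bar 8 tick 3 v(0, 2): closes on m3

(0, 0, R5, (0, 2))
(2, 0, R2, (0, 1))
(3, 0, R2, (1, 2))
(3, 0, R4, (0, 2))
(5, 0, R1, (1, 2))
(5, 0, R4, (0, 2))
(6, 0, R2, (0, 1))
(6, 0, R3, (1, 2))
(6, 0, R7, (1,))
(6, 1, R3, (1, 2))
(6, 2, R3, (1, 2))
(6, 3, R3, (1, 2))
(7, 0, R2, (0, 2))
(7, 0, R8, (0, 2))
(8, 0, R2, (0, 1))
(8, 3, R6, (0, 2))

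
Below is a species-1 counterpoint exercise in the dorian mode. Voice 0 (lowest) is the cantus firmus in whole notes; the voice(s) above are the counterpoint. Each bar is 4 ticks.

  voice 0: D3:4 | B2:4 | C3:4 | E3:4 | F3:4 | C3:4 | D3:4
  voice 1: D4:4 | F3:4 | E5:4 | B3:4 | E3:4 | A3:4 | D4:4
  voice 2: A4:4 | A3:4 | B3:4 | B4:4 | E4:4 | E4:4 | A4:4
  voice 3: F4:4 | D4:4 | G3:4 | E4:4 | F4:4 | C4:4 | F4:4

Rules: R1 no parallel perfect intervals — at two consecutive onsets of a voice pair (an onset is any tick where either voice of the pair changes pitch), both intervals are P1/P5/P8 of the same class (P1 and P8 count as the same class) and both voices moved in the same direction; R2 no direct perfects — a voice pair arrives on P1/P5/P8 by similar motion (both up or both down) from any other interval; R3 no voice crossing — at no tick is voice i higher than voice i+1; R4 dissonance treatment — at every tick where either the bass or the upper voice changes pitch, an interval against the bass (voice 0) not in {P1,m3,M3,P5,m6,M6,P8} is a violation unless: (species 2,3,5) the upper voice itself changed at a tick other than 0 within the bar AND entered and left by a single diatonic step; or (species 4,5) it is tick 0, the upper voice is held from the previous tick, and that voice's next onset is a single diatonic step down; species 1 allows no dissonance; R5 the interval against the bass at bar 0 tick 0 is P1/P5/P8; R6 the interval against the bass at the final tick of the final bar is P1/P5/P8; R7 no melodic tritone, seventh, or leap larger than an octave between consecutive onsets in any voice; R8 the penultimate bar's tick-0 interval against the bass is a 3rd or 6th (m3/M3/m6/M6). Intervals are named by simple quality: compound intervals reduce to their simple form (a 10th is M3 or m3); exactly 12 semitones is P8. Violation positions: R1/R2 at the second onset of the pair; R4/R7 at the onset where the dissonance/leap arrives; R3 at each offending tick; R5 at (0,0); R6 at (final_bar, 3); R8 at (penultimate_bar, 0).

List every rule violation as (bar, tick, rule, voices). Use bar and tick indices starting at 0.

bar 0: v0=D3 v1=D4 v2=A4 v3=F4 downbeat m3
bar 1: v0=B2 v1=F3 v2=A3 v3=D4 downbeat m3
bar 2: v0=C3 v1=E5 v2=B3 v3=G3 downbeat P5
bar 3: v0=E3 v1=B3 v2=B4 v3=E4 downbeat P8
bar 4: v0=F3 v1=E3 v2=E4 v3=F4 downbeat P8
bar 5: v0=C3 v1=A3 v2=E4 v3=C4 downbeat P8
bar 6: v0=D3 v1=D4 v2=A4 v3=F4 downbeat m3
  -> R3 @ bar 0 tick 0 v(2, 3): A4 above F4
  -> R5 @ bar 0 tick 0 v(0, 3): opens on m3
  -> R3 @ bar 0 tick 1 v(2, 3): A4 above F4
  -> R3 @ bar 0 tick 2 v(2, 3): A4 above F4
  -> R3 @ bar 0 tick 3 v(2, 3): A4 above F4
  -> R4 @ bar 1 tick 0 v(0, 1): B2/F3 TT untreated
  -> R4 @ bar 1 tick 0 v(0, 2): B2/A3 m7 untreated
  -> R3 @ bar 2 tick 0 v(1, 2): E5 above B3
  -> R3 @ bar 2 tick 0 v(2, 3): B3 above G3
  -> R4 @ bar 2 tick 0 v(0, 2): C3/B3 M7 untreated
  -> R7 @ bar 2 tick 0 v(1,): F3->E5 leap 23st
  -> R3 @ bar 2 tick 1 v(1, 2): E5 above B3
  -> R3 @ bar 2 tick 1 v(2, 3): B3 above G3
  -> R3 @ bar 2 tick 2 v(1, 2): E5 above B3
  -> R3 @ bar 2 tick 2 v(2, 3): B3 above G3
  -> R3 @ bar 2 tick 3 v(1, 2): E5 above B3
  -> R3 @ bar 2 tick 3 v(2, 3): B3 above G3
  -> R2 @ bar 3 tick 0 v(0, 2): C3/B3 M7 -> E3/B4 P5 similar
  -> R2 @ bar 3 tick 0 v(0, 3): C3/G3 P5 -> E3/E4 P8 similar
  -> R2 @ bar 3 tick 0 v(2, 3): B3/G3 M3 -> B4/E4 P5 similar
  -> R3 @ bar 3 tick 0 v(2, 3): B4 above E4
  -> R7 @ bar 3 tick 0 v(1,): E5->B3 leap 17st
  -> R3 @ bar 3 tick 1 v(2, 3): B4 above E4
  -> R3 @ bar 3 tick 2 v(2, 3): B4 above E4
  -> R3 @ bar 3 tick 3 v(2, 3): B4 above E4
  -> R1 @ bar 4 tick 0 v(0, 3): E3/E4 P8 -> F3/F4 P8 similar
  -> R1 @ bar 4 tick 0 v(1, 2): B3/B4 P8 -> E3/E4 P8 similar
  -> R3 @ bar 4 tick 0 v(0, 1): F3 above E3
  -> R4 @ bar 4 tick 0 v(0, 1): F3/E3 m2 untreated
  -> R4 @ bar 4 tick 0 v(0, 2): F3/E4 M7 untreated
  -> R3 @ bar 4 tick 1 v(0, 1): F3 above E3
  -> R3 @ bar 4 tick 2 v(0, 1): F3 above E3
  -> R3 @ bar 4 tick 3 v(0, 1): F3 above E3
  -> R1 @ bar 5 tick 0 v(0, 3): F3/F4 P8 -> C3/C4 P8 similar
  -> R3 @ bar 5 tick 0 v(2, 3): E4 above C4
  -> R8 @ bar 5 tick 0 v(0, 3): penult P8 not 3rd/6th
  -> R3 @ bar 5 tick 1 v(2, 3): E4 above C4
  -> R3 @ bar 5 tick 2 v(2, 3): E4 above C4
  -> R3 @ bar 5 tick 3 v(2, 3): E4 above C4
  -> R1 @ bar 6 tick 0 v(1, 2): A3/E4 P5 -> D4/A4 P5 similar
  -> R2 @ bar 6 tick 0 v(0, 1): C3/A3 M6 -> D3/D4 P8 similar
  -> R2 @ bar 6 tick 0 v(0, 2): C3/E4 M3 -> D3/A4 P5 similar
  -> R3 @ bar 6 tick 0 v(2, 3): A4 above F4
  -> R3 @ bar 6 tick 1 v(2, 3): A4 above F4
  -> R3 @ bar 6 tick 2 v(2, 3): A4 above F4
  -> R3 @ bar 6 tick 3 v(2, 3): A4 above F4
  -> R6 @ bar 6 tick 3 v(0, 3): closes on m3

(0, 0, R3, (2, 3))
(0, 0, R5, (0, 3))
(0, 1, R3, (2, 3))
(0, 2, R3, (2, 3))
(0, 3, R3, (2, 3))
(1, 0, R4, (0, 1))
(1, 0, R4, (0, 2))
(2, 0, R3, (1, 2))
(2, 0, R3, (2, 3))
(2, 0, R4, (0, 2))
(2, 0, R7, (1,))
(2, 1, R3, (1, 2))
(2, 1, R3, (2, 3))
(2, 2, R3, (1, 2))
(2, 2, R3, (2, 3))
(2, 3, R3, (1, 2))
(2, 3, R3, (2, 3))
(3, 0, R2, (0, 2))
(3, 0, R2, (0, 3))
(3, 0, R2, (2, 3))
(3, 0, R3, (2, 3))
(3, 0, R7, (1,))
(3, 1, R3, (2, 3))
(3, 2, R3, (2, 3))
(3, 3, R3, (2, 3))
(4, 0, R1, (0, 3))
(4, 0, R1, (1, 2))
(4, 0, R3, (0, 1))
(4, 0, R4, (0, 1))
(4, 0, R4, (0, 2))
(4, 1, R3, (0, 1))
(4, 2, R3, (0, 1))
(4, 3, R3, (0, 1))
(5, 0, R1, (0, 3))
(5, 0, R3, (2, 3))
(5, 0, R8, (0, 3))
(5, 1, R3, (2, 3))
(5, 2, R3, (2, 3))
(5, 3, R3, (2, 3))
(6, 0, R1, (1, 2))
(6, 0, R2, (0, 1))
(6, 0, R2, (0, 2))
(6, 0, R3, (2, 3))
(6, 1, R3, (2, 3))
(6, 2, R3, (2, 3))
(6, 3, R3, (2, 3))
(6, 3, R6, (0, 3))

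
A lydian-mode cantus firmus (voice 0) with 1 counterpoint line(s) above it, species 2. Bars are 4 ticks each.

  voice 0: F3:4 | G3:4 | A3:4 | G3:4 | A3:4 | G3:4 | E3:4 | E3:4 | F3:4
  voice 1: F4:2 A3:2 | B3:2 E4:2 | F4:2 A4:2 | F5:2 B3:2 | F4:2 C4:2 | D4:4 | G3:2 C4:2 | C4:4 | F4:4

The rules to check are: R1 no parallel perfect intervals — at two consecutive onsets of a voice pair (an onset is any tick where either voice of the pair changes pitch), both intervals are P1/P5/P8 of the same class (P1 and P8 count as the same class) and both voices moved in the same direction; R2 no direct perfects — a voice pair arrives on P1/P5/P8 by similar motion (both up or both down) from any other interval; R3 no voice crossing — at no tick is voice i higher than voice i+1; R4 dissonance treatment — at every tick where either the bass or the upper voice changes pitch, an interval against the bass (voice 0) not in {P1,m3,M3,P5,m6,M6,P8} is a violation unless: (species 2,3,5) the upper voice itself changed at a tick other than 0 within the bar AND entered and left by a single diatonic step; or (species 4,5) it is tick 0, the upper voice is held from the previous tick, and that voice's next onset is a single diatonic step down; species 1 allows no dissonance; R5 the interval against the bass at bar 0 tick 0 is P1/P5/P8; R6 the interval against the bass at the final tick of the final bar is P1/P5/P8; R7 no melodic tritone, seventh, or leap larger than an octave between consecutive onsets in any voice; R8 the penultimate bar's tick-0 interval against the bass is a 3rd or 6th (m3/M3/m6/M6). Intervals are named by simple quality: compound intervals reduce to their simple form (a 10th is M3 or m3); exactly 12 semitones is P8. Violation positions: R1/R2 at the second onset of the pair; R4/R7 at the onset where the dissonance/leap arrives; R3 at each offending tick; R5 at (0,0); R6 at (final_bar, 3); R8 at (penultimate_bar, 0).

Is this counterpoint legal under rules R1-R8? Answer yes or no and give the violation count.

bar 0: v0=F3 v1=F4 (P8)
bar 1: v0=G3 v1=B3 (M3)
bar 2: v0=A3 v1=F4 (m6)
bar 3: v0=G3 v1=F5 (m7)
bar 4: v0=A3 v1=F4 (m6)
bar 5: v0=G3 v1=D4 (P5)
bar 6: v0=E3 v1=G3 (m3)
bar 7: v0=E3 v1=C4 (m6)
bar 8: v0=F3 v1=F4 (P8)
  R4 @ bar3.0: G3/F5 m7 untreated
  R7 @ bar3.2: F5->B3 leap 18st
  R7 @ bar4.0: B3->F4 leap 6st
  R2 @ bar8.0: E3/C4 m6 -> F3/F4 P8 similar

No (4 violations)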